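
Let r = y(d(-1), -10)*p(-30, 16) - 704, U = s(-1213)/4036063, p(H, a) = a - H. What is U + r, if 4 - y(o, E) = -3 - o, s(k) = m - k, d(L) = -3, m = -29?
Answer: -2098751576/4036063 ≈ -520.00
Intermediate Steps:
s(k) = -29 - k
U = 1184/4036063 (U = (-29 - 1*(-1213))/4036063 = (-29 + 1213)*(1/4036063) = 1184*(1/4036063) = 1184/4036063 ≈ 0.00029335)
y(o, E) = 7 + o (y(o, E) = 4 - (-3 - o) = 4 + (3 + o) = 7 + o)
r = -520 (r = (7 - 3)*(16 - 1*(-30)) - 704 = 4*(16 + 30) - 704 = 4*46 - 704 = 184 - 704 = -520)
U + r = 1184/4036063 - 520 = -2098751576/4036063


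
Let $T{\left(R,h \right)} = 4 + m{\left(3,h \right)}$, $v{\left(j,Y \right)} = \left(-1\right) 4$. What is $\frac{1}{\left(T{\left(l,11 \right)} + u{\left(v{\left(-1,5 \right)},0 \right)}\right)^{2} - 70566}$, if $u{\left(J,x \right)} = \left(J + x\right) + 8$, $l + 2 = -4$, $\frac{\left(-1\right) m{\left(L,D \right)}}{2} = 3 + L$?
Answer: $- \frac{1}{70550} \approx -1.4174 \cdot 10^{-5}$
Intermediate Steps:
$m{\left(L,D \right)} = -6 - 2 L$ ($m{\left(L,D \right)} = - 2 \left(3 + L\right) = -6 - 2 L$)
$l = -6$ ($l = -2 - 4 = -6$)
$v{\left(j,Y \right)} = -4$
$u{\left(J,x \right)} = 8 + J + x$
$T{\left(R,h \right)} = -8$ ($T{\left(R,h \right)} = 4 - 12 = -8$)
$\frac{1}{\left(T{\left(l,11 \right)} + u{\left(v{\left(-1,5 \right)},0 \right)}\right)^{2} - 70566} = \frac{1}{\left(-8 + \left(8 - 4 + 0\right)\right)^{2} - 70566} = \frac{1}{\left(-8 + 4\right)^{2} - 70566} = \frac{1}{\left(-4\right)^{2} - 70566} = \frac{1}{16 - 70566} = \frac{1}{-70550} = - \frac{1}{70550}$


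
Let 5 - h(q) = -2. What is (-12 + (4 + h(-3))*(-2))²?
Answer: 1156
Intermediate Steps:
h(q) = 7 (h(q) = 5 - 1*(-2) = 5 + 2 = 7)
(-12 + (4 + h(-3))*(-2))² = (-12 + (4 + 7)*(-2))² = (-12 + 11*(-2))² = (-12 - 22)² = (-34)² = 1156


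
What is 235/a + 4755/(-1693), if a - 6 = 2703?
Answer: -12483440/4586337 ≈ -2.7219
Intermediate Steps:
a = 2709 (a = 6 + 2703 = 2709)
235/a + 4755/(-1693) = 235/2709 + 4755/(-1693) = 235*(1/2709) + 4755*(-1/1693) = 235/2709 - 4755/1693 = -12483440/4586337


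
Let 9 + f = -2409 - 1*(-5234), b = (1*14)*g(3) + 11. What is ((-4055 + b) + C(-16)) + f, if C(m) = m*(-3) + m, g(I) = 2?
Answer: -1168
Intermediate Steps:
b = 39 (b = (1*14)*2 + 11 = 14*2 + 11 = 28 + 11 = 39)
C(m) = -2*m (C(m) = -3*m + m = -2*m)
f = 2816 (f = -9 + (-2409 - 1*(-5234)) = -9 + (-2409 + 5234) = -9 + 2825 = 2816)
((-4055 + b) + C(-16)) + f = ((-4055 + 39) - 2*(-16)) + 2816 = (-4016 + 32) + 2816 = -3984 + 2816 = -1168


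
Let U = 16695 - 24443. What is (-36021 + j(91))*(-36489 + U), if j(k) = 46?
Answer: 1591426075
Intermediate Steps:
U = -7748
(-36021 + j(91))*(-36489 + U) = (-36021 + 46)*(-36489 - 7748) = -35975*(-44237) = 1591426075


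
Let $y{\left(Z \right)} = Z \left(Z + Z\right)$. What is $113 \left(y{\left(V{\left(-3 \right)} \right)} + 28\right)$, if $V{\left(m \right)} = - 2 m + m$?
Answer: $5198$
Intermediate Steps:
$V{\left(m \right)} = - m$
$y{\left(Z \right)} = 2 Z^{2}$ ($y{\left(Z \right)} = Z 2 Z = 2 Z^{2}$)
$113 \left(y{\left(V{\left(-3 \right)} \right)} + 28\right) = 113 \left(2 \left(\left(-1\right) \left(-3\right)\right)^{2} + 28\right) = 113 \left(2 \cdot 3^{2} + 28\right) = 113 \left(2 \cdot 9 + 28\right) = 113 \left(18 + 28\right) = 113 \cdot 46 = 5198$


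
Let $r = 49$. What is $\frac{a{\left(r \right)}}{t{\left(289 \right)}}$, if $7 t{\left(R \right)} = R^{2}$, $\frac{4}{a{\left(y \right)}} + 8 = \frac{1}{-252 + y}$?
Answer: $- \frac{5684}{135721625} \approx -4.188 \cdot 10^{-5}$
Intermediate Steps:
$a{\left(y \right)} = \frac{4}{-8 + \frac{1}{-252 + y}}$
$t{\left(R \right)} = \frac{R^{2}}{7}$
$\frac{a{\left(r \right)}}{t{\left(289 \right)}} = \frac{4 \frac{1}{-2017 + 8 \cdot 49} \left(252 - 49\right)}{\frac{1}{7} \cdot 289^{2}} = \frac{4 \frac{1}{-2017 + 392} \left(252 - 49\right)}{\frac{1}{7} \cdot 83521} = \frac{4 \frac{1}{-1625} \cdot 203}{\frac{83521}{7}} = 4 \left(- \frac{1}{1625}\right) 203 \cdot \frac{7}{83521} = \left(- \frac{812}{1625}\right) \frac{7}{83521} = - \frac{5684}{135721625}$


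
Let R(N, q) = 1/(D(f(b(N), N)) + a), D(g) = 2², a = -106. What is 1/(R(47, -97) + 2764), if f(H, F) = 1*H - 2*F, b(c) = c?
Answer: 102/281927 ≈ 0.00036180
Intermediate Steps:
f(H, F) = H - 2*F
D(g) = 4
R(N, q) = -1/102 (R(N, q) = 1/(4 - 106) = 1/(-102) = -1/102)
1/(R(47, -97) + 2764) = 1/(-1/102 + 2764) = 1/(281927/102) = 102/281927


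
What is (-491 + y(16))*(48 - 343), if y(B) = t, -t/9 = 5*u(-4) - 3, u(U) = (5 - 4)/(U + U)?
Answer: 1081765/8 ≈ 1.3522e+5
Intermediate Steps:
u(U) = 1/(2*U)
t = 261/8 (t = -9*(5*((½)/(-4)) - 3) = -9*(5*((½)*(-¼)) - 3) = -9*(5*(-⅛) - 3) = -9*(-5/8 - 3) = -9*(-29/8) = 261/8 ≈ 32.625)
y(B) = 261/8
(-491 + y(16))*(48 - 343) = (-491 + 261/8)*(48 - 343) = -3667/8*(-295) = 1081765/8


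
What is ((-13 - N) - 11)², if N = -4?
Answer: 400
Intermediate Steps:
((-13 - N) - 11)² = ((-13 - 1*(-4)) - 11)² = ((-13 + 4) - 11)² = (-9 - 11)² = (-20)² = 400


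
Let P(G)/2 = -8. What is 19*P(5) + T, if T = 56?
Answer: -248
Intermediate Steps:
P(G) = -16 (P(G) = 2*(-8) = -16)
19*P(5) + T = 19*(-16) + 56 = -304 + 56 = -248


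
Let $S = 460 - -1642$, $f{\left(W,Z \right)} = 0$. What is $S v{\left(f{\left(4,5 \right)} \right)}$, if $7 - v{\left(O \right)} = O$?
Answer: $14714$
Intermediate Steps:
$v{\left(O \right)} = 7 - O$
$S = 2102$ ($S = 460 + 1642 = 2102$)
$S v{\left(f{\left(4,5 \right)} \right)} = 2102 \left(7 - 0\right) = 2102 \left(7 + 0\right) = 2102 \cdot 7 = 14714$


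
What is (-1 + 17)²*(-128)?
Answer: -32768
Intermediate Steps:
(-1 + 17)²*(-128) = 16²*(-128) = 256*(-128) = -32768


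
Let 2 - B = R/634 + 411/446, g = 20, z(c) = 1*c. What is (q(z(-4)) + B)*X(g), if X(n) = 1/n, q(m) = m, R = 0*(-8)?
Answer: -1303/8920 ≈ -0.14608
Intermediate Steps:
z(c) = c
R = 0
B = 481/446 (B = 2 - (0/634 + 411/446) = 2 - (0*(1/634) + 411*(1/446)) = 2 - (0 + 411/446) = 2 - 1*411/446 = 2 - 411/446 = 481/446 ≈ 1.0785)
(q(z(-4)) + B)*X(g) = (-4 + 481/446)/20 = -1303/446*1/20 = -1303/8920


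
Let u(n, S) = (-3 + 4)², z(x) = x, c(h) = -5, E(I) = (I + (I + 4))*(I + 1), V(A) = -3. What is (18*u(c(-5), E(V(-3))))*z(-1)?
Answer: -18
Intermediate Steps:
E(I) = (1 + I)*(4 + 2*I) (E(I) = (I + (4 + I))*(1 + I) = (4 + 2*I)*(1 + I) = (1 + I)*(4 + 2*I))
u(n, S) = 1 (u(n, S) = 1² = 1)
(18*u(c(-5), E(V(-3))))*z(-1) = (18*1)*(-1) = 18*(-1) = -18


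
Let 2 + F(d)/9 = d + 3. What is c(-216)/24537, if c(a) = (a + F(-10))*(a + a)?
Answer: 42768/8179 ≈ 5.2290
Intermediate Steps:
F(d) = 9 + 9*d (F(d) = -18 + 9*(d + 3) = -18 + 9*(3 + d) = -18 + (27 + 9*d) = 9 + 9*d)
c(a) = 2*a*(-81 + a) (c(a) = (a + (9 + 9*(-10)))*(a + a) = (a + (9 - 90))*(2*a) = (a - 81)*(2*a) = (-81 + a)*(2*a) = 2*a*(-81 + a))
c(-216)/24537 = (2*(-216)*(-81 - 216))/24537 = (2*(-216)*(-297))*(1/24537) = 128304*(1/24537) = 42768/8179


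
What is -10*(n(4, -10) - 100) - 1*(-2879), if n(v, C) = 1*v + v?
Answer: 3799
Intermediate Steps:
n(v, C) = 2*v (n(v, C) = v + v = 2*v)
-10*(n(4, -10) - 100) - 1*(-2879) = -10*(2*4 - 100) - 1*(-2879) = -10*(8 - 100) + 2879 = -10*(-92) + 2879 = 920 + 2879 = 3799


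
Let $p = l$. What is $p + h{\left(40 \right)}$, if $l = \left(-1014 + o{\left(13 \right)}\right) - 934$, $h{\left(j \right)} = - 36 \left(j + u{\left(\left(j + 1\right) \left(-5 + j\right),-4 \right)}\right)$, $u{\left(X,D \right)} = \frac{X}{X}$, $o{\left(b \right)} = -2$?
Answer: $-3426$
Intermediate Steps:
$u{\left(X,D \right)} = 1$
$h{\left(j \right)} = -36 - 36 j$ ($h{\left(j \right)} = - 36 \left(j + 1\right) = - 36 \left(1 + j\right) = -36 - 36 j$)
$l = -1950$ ($l = \left(-1014 - 2\right) - 934 = -1016 - 934 = -1950$)
$p = -1950$
$p + h{\left(40 \right)} = -1950 - 1476 = -3426$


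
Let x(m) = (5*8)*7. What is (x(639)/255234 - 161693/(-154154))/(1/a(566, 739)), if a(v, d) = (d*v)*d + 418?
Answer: 21717623438974556/66913847 ≈ 3.2456e+8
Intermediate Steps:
a(v, d) = 418 + v*d² (a(v, d) = v*d² + 418 = 418 + v*d²)
x(m) = 280 (x(m) = 40*7 = 280)
(x(639)/255234 - 161693/(-154154))/(1/a(566, 739)) = (280/255234 - 161693/(-154154))/(1/(418 + 566*739²)) = (280*(1/255234) - 161693*(-1/154154))/(1/(418 + 566*546121)) = (20/18231 + 23099/22022)/(1/(418 + 309104486)) = 421558309/(401483082*(1/309104904)) = (421558309/401483082)*309104904 = 21717623438974556/66913847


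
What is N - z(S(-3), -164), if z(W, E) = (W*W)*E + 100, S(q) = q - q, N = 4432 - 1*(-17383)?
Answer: 21715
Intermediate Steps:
N = 21815 (N = 4432 + 17383 = 21815)
S(q) = 0
z(W, E) = 100 + E*W² (z(W, E) = W²*E + 100 = E*W² + 100 = 100 + E*W²)
N - z(S(-3), -164) = 21815 - (100 - 164*0²) = 21815 - (100 - 164*0) = 21815 - (100 + 0) = 21815 - 1*100 = 21815 - 100 = 21715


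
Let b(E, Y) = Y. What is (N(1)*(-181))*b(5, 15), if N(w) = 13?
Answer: -35295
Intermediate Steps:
(N(1)*(-181))*b(5, 15) = (13*(-181))*15 = -2353*15 = -35295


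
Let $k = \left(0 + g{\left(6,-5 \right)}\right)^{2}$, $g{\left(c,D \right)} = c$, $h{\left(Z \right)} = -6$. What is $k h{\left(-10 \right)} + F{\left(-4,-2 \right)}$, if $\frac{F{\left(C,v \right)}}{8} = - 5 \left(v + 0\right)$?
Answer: $-136$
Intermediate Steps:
$F{\left(C,v \right)} = - 40 v$ ($F{\left(C,v \right)} = 8 \left(- 5 \left(v + 0\right)\right) = 8 \left(- 5 v\right) = - 40 v$)
$k = 36$ ($k = \left(0 + 6\right)^{2} = 6^{2} = 36$)
$k h{\left(-10 \right)} + F{\left(-4,-2 \right)} = 36 \left(-6\right) - -80 = -216 + 80 = -136$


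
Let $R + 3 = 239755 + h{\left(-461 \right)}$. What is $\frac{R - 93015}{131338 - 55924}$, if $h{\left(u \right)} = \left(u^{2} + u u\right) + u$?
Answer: $\frac{285659}{37707} \approx 7.5758$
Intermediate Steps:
$h{\left(u \right)} = u + 2 u^{2}$ ($h{\left(u \right)} = \left(u^{2} + u^{2}\right) + u = 2 u^{2} + u = u + 2 u^{2}$)
$R = 664333$ ($R = -3 - \left(-239755 + 461 \left(1 + 2 \left(-461\right)\right)\right) = -3 - \left(-239755 + 461 \left(1 - 922\right)\right) = -3 + \left(239755 - -424581\right) = -3 + \left(239755 + 424581\right) = -3 + 664336 = 664333$)
$\frac{R - 93015}{131338 - 55924} = \frac{664333 - 93015}{131338 - 55924} = \frac{571318}{75414} = 571318 \cdot \frac{1}{75414} = \frac{285659}{37707}$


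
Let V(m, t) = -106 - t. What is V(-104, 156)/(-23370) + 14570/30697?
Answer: 174271757/358694445 ≈ 0.48585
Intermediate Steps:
V(-104, 156)/(-23370) + 14570/30697 = (-106 - 1*156)/(-23370) + 14570/30697 = (-106 - 156)*(-1/23370) + 14570*(1/30697) = -262*(-1/23370) + 14570/30697 = 131/11685 + 14570/30697 = 174271757/358694445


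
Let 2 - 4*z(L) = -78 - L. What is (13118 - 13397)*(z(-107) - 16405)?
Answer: 18315513/4 ≈ 4.5789e+6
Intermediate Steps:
z(L) = 20 + L/4 (z(L) = ½ - (-78 - L)/4 = ½ + (39/2 + L/4) = 20 + L/4)
(13118 - 13397)*(z(-107) - 16405) = (13118 - 13397)*((20 + (¼)*(-107)) - 16405) = -279*((20 - 107/4) - 16405) = -279*(-27/4 - 16405) = -279*(-65647/4) = 18315513/4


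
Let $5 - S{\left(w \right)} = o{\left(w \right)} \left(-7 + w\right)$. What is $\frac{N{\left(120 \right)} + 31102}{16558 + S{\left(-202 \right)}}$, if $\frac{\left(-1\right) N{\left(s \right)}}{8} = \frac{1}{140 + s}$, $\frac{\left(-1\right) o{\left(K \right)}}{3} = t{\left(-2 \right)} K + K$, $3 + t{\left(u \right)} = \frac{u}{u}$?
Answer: $- \frac{673876}{2385305} \approx -0.28251$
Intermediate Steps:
$t{\left(u \right)} = -2$ ($t{\left(u \right)} = -3 + \frac{u}{u} = -3 + 1 = -2$)
$o{\left(K \right)} = 3 K$ ($o{\left(K \right)} = - 3 \left(- 2 K + K\right) = - 3 \left(- K\right) = 3 K$)
$S{\left(w \right)} = 5 - 3 w \left(-7 + w\right)$
$N{\left(s \right)} = - \frac{8}{140 + s}$
$\frac{N{\left(120 \right)} + 31102}{16558 + S{\left(-202 \right)}} = \frac{- \frac{8}{140 + 120} + 31102}{16558 + \left(5 - 3 \left(-202\right)^{2} + 21 \left(-202\right)\right)} = \frac{- \frac{8}{260} + 31102}{16558 - 126649} = \frac{\left(-8\right) \frac{1}{260} + 31102}{16558 - 126649} = \frac{- \frac{2}{65} + 31102}{16558 - 126649} = \frac{2021628}{65 \left(-110091\right)} = \frac{2021628}{65} \left(- \frac{1}{110091}\right) = - \frac{673876}{2385305}$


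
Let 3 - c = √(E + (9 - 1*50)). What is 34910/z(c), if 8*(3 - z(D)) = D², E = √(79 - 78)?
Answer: 3072080/893 - 670272*I*√10/893 ≈ 3440.2 - 2373.6*I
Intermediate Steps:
E = 1 (E = √1 = 1)
c = 3 - 2*I*√10 (c = 3 - √(1 + (9 - 1*50)) = 3 - √(1 + (9 - 50)) = 3 - √(1 - 41) = 3 - √(-40) = 3 - 2*I*√10 ≈ 3.0 - 6.3246*I)
z(D) = 3 - D²/8
34910/z(c) = 34910/(3 - (3 - 2*I*√10)²/8)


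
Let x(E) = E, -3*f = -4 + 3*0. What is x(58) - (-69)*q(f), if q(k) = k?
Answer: 150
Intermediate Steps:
f = 4/3 (f = -(-4 + 3*0)/3 = -(-4 + 0)/3 = -⅓*(-4) = 4/3 ≈ 1.3333)
x(58) - (-69)*q(f) = 58 - (-69)*4/3 = 58 - 1*(-92) = 58 + 92 = 150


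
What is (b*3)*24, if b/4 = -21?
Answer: -6048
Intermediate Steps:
b = -84 (b = 4*(-21) = -84)
(b*3)*24 = -84*3*24 = -252*24 = -6048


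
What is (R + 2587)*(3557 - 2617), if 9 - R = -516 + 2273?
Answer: 788660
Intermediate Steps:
R = -1748 (R = 9 - (-516 + 2273) = 9 - 1*1757 = 9 - 1757 = -1748)
(R + 2587)*(3557 - 2617) = (-1748 + 2587)*(3557 - 2617) = 839*940 = 788660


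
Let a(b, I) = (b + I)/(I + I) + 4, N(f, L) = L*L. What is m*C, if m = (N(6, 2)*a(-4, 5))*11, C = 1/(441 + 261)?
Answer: 451/1755 ≈ 0.25698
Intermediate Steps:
C = 1/702 ≈ 0.0014245
N(f, L) = L²
a(b, I) = 4 + (I + b)/(2*I) (a(b, I) = (I + b)/((2*I)) + 4 = (I + b)*(1/(2*I)) + 4 = (I + b)/(2*I) + 4 = 4 + (I + b)/(2*I))
m = 902/5 (m = (2²*((½)*(-4 + 9*5)/5))*11 = (4*((½)*(⅕)*(-4 + 45)))*11 = (4*((½)*(⅕)*41))*11 = (4*(41/10))*11 = (82/5)*11 = 902/5 ≈ 180.40)
m*C = (902/5)*(1/702) = 451/1755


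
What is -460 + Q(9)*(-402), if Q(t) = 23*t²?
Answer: -749386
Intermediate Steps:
-460 + Q(9)*(-402) = -460 + (23*9²)*(-402) = -460 + (23*81)*(-402) = -460 + 1863*(-402) = -460 - 748926 = -749386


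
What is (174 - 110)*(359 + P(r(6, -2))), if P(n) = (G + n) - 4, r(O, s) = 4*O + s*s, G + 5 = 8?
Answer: 24704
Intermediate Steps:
G = 3 (G = -5 + 8 = 3)
r(O, s) = s² + 4*O (r(O, s) = 4*O + s² = s² + 4*O)
P(n) = -1 + n (P(n) = (3 + n) - 4 = -1 + n)
(174 - 110)*(359 + P(r(6, -2))) = (174 - 110)*(359 + (-1 + ((-2)² + 4*6))) = 64*(359 + (-1 + (4 + 24))) = 64*(359 + (-1 + 28)) = 64*(359 + 27) = 64*386 = 24704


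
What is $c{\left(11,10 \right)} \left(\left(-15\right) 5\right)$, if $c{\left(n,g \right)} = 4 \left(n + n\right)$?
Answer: $-6600$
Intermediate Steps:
$c{\left(n,g \right)} = 8 n$ ($c{\left(n,g \right)} = 4 \cdot 2 n = 8 n$)
$c{\left(11,10 \right)} \left(\left(-15\right) 5\right) = 8 \cdot 11 \left(\left(-15\right) 5\right) = 88 \left(-75\right) = -6600$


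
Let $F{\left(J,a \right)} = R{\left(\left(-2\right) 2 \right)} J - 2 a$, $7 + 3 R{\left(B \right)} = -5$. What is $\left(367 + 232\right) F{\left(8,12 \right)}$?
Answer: $-33544$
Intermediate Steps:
$R{\left(B \right)} = -4$ ($R{\left(B \right)} = - \frac{7}{3} + \frac{1}{3} \left(-5\right) = - \frac{7}{3} - \frac{5}{3} = -4$)
$F{\left(J,a \right)} = - 4 J - 2 a$
$\left(367 + 232\right) F{\left(8,12 \right)} = \left(367 + 232\right) \left(\left(-4\right) 8 - 24\right) = 599 \left(-32 - 24\right) = 599 \left(-56\right) = -33544$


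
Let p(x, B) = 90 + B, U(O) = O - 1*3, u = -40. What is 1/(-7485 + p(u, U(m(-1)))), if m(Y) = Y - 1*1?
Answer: -1/7400 ≈ -0.00013514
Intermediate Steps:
m(Y) = -1 + Y (m(Y) = Y - 1 = -1 + Y)
U(O) = -3 + O (U(O) = O - 3 = -3 + O)
1/(-7485 + p(u, U(m(-1)))) = 1/(-7485 + (90 + (-3 + (-1 - 1)))) = 1/(-7485 + (90 + (-3 - 2))) = 1/(-7485 + (90 - 5)) = 1/(-7485 + 85) = 1/(-7400) = -1/7400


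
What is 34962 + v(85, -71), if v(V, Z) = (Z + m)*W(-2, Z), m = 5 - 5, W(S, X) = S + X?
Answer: 40145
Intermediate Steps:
m = 0
v(V, Z) = Z*(-2 + Z) (v(V, Z) = (Z + 0)*(-2 + Z) = Z*(-2 + Z))
34962 + v(85, -71) = 34962 - 71*(-2 - 71) = 34962 - 71*(-73) = 34962 + 5183 = 40145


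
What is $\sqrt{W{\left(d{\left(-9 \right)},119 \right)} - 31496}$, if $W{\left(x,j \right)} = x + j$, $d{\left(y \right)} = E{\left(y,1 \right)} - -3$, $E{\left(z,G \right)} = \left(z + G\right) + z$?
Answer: $i \sqrt{31391} \approx 177.18 i$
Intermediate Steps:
$E{\left(z,G \right)} = G + 2 z$ ($E{\left(z,G \right)} = \left(G + z\right) + z = G + 2 z$)
$d{\left(y \right)} = 4 + 2 y$ ($d{\left(y \right)} = \left(1 + 2 y\right) - -3 = \left(1 + 2 y\right) + 3 = 4 + 2 y$)
$W{\left(x,j \right)} = j + x$
$\sqrt{W{\left(d{\left(-9 \right)},119 \right)} - 31496} = \sqrt{\left(119 + \left(4 + 2 \left(-9\right)\right)\right) - 31496} = \sqrt{\left(119 + \left(4 - 18\right)\right) - 31496} = \sqrt{\left(119 - 14\right) - 31496} = \sqrt{105 - 31496} = \sqrt{-31391} = i \sqrt{31391}$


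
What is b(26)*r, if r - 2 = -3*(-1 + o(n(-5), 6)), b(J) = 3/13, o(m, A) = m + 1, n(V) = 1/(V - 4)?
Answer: 7/13 ≈ 0.53846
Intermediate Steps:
n(V) = 1/(-4 + V)
o(m, A) = 1 + m
b(J) = 3/13 (b(J) = 3*(1/13) = 3/13)
r = 7/3 (r = 2 - 3*(-1 + (1 + 1/(-4 - 5))) = 2 - 3*(-1 + (1 + 1/(-9))) = 2 - 3*(-1 + (1 - ⅑)) = 2 - 3*(-1 + 8/9) = 2 - 3*(-⅑) = 2 + ⅓ = 7/3 ≈ 2.3333)
b(26)*r = (3/13)*(7/3) = 7/13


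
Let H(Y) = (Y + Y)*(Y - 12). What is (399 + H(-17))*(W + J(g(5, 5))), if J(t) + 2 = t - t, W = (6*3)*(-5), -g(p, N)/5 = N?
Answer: -127420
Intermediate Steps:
g(p, N) = -5*N
H(Y) = 2*Y*(-12 + Y) (H(Y) = (2*Y)*(-12 + Y) = 2*Y*(-12 + Y))
W = -90 (W = 18*(-5) = -90)
J(t) = -2 (J(t) = -2 + (t - t) = -2 + 0 = -2)
(399 + H(-17))*(W + J(g(5, 5))) = (399 + 2*(-17)*(-12 - 17))*(-90 - 2) = (399 + 2*(-17)*(-29))*(-92) = (399 + 986)*(-92) = 1385*(-92) = -127420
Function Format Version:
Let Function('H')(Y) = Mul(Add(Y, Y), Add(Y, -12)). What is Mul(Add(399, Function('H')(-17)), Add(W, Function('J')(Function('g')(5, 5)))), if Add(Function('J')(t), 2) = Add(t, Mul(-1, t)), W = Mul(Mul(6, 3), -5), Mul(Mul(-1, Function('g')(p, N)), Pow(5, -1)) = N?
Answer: -127420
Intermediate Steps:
Function('g')(p, N) = Mul(-5, N)
Function('H')(Y) = Mul(2, Y, Add(-12, Y)) (Function('H')(Y) = Mul(Mul(2, Y), Add(-12, Y)) = Mul(2, Y, Add(-12, Y)))
W = -90 (W = Mul(18, -5) = -90)
Function('J')(t) = -2 (Function('J')(t) = Add(-2, Add(t, Mul(-1, t))) = Add(-2, 0) = -2)
Mul(Add(399, Function('H')(-17)), Add(W, Function('J')(Function('g')(5, 5)))) = Mul(Add(399, Mul(2, -17, Add(-12, -17))), Add(-90, -2)) = Mul(Add(399, Mul(2, -17, -29)), -92) = Mul(Add(399, 986), -92) = Mul(1385, -92) = -127420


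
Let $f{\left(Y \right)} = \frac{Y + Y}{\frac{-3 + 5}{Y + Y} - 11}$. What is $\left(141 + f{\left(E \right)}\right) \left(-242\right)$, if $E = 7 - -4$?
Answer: $- \frac{1009019}{30} \approx -33634.0$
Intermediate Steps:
$E = 11$ ($E = 7 + 4 = 11$)
$f{\left(Y \right)} = \frac{2 Y}{-11 + \frac{1}{Y}}$ ($f{\left(Y \right)} = \frac{2 Y}{\frac{2}{2 Y} - 11} = \frac{2 Y}{2 \frac{1}{2 Y} - 11} = \frac{2 Y}{\frac{1}{Y} - 11} = \frac{2 Y}{-11 + \frac{1}{Y}}$)
$\left(141 + f{\left(E \right)}\right) \left(-242\right) = \left(141 - \frac{2 \cdot 11^{2}}{-1 + 11 \cdot 11}\right) \left(-242\right) = \left(141 - \frac{242}{-1 + 121}\right) \left(-242\right) = \left(141 - \frac{242}{120}\right) \left(-242\right) = \left(141 - 242 \cdot \frac{1}{120}\right) \left(-242\right) = \left(141 - \frac{121}{60}\right) \left(-242\right) = \frac{8339}{60} \left(-242\right) = - \frac{1009019}{30}$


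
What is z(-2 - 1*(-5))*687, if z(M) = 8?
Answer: 5496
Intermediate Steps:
z(-2 - 1*(-5))*687 = 8*687 = 5496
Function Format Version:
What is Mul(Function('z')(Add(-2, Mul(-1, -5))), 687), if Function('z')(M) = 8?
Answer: 5496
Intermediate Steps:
Mul(Function('z')(Add(-2, Mul(-1, -5))), 687) = Mul(8, 687) = 5496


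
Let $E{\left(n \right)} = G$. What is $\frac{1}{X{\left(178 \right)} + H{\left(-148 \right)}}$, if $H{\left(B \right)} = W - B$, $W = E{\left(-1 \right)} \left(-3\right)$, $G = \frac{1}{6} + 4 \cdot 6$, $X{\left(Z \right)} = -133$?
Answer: $- \frac{2}{115} \approx -0.017391$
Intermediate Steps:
$G = \frac{145}{6}$ ($G = \frac{1}{6} + 24 = \frac{145}{6} \approx 24.167$)
$E{\left(n \right)} = \frac{145}{6}$
$W = - \frac{145}{2}$ ($W = \frac{145}{6} \left(-3\right) = - \frac{145}{2} \approx -72.5$)
$H{\left(B \right)} = - \frac{145}{2} - B$
$\frac{1}{X{\left(178 \right)} + H{\left(-148 \right)}} = \frac{1}{-133 - - \frac{151}{2}} = \frac{1}{-133 + \left(- \frac{145}{2} + 148\right)} = \frac{1}{-133 + \frac{151}{2}} = \frac{1}{- \frac{115}{2}} = - \frac{2}{115}$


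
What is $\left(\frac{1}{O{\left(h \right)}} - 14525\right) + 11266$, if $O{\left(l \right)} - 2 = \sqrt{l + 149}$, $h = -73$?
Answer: $- \frac{117325}{36} + \frac{\sqrt{19}}{36} \approx -3258.9$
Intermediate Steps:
$O{\left(l \right)} = 2 + \sqrt{149 + l}$ ($O{\left(l \right)} = 2 + \sqrt{l + 149} = 2 + \sqrt{149 + l}$)
$\left(\frac{1}{O{\left(h \right)}} - 14525\right) + 11266 = \left(\frac{1}{2 + \sqrt{149 - 73}} - 14525\right) + 11266 = \left(\frac{1}{2 + \sqrt{76}} - 14525\right) + 11266 = \left(\frac{1}{2 + 2 \sqrt{19}} - 14525\right) + 11266 = \left(-14525 + \frac{1}{2 + 2 \sqrt{19}}\right) + 11266 = -3259 + \frac{1}{2 + 2 \sqrt{19}}$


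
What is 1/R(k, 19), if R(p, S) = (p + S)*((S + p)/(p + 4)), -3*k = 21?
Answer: -1/48 ≈ -0.020833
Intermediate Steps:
k = -7 (k = -1/3*21 = -7)
R(p, S) = (S + p)**2/(4 + p) (R(p, S) = (S + p)*((S + p)/(4 + p)) = (S + p)**2/(4 + p))
1/R(k, 19) = 1/((19 - 7)**2/(4 - 7)) = 1/(12**2/(-3)) = 1/(-1/3*144) = 1/(-48) = -1/48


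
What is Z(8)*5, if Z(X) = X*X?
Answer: 320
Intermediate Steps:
Z(X) = X²
Z(8)*5 = 8²*5 = 64*5 = 320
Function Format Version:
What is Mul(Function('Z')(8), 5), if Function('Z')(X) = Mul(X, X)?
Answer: 320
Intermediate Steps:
Function('Z')(X) = Pow(X, 2)
Mul(Function('Z')(8), 5) = Mul(Pow(8, 2), 5) = Mul(64, 5) = 320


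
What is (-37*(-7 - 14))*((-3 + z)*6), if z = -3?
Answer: -27972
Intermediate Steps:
(-37*(-7 - 14))*((-3 + z)*6) = (-37*(-7 - 14))*((-3 - 3)*6) = (-37*(-21))*(-6*6) = 777*(-36) = -27972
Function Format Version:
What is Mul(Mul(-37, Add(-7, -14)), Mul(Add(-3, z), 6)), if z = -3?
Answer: -27972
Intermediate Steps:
Mul(Mul(-37, Add(-7, -14)), Mul(Add(-3, z), 6)) = Mul(Mul(-37, Add(-7, -14)), Mul(Add(-3, -3), 6)) = Mul(Mul(-37, -21), Mul(-6, 6)) = Mul(777, -36) = -27972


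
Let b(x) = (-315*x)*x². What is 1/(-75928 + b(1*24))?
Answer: -1/4430488 ≈ -2.2571e-7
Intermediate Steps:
b(x) = -315*x³
1/(-75928 + b(1*24)) = 1/(-75928 - 315*(1*24)³) = 1/(-75928 - 315*24³) = 1/(-75928 - 315*13824) = 1/(-75928 - 4354560) = 1/(-4430488) = -1/4430488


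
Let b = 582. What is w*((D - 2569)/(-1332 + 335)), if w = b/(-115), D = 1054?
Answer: -176346/22931 ≈ -7.6903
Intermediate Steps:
w = -582/115 (w = 582/(-115) = 582*(-1/115) = -582/115 ≈ -5.0609)
w*((D - 2569)/(-1332 + 335)) = -582*(1054 - 2569)/(115*(-1332 + 335)) = -(-176346)/(23*(-997)) = -(-176346)*(-1)/(23*997) = -582/115*1515/997 = -176346/22931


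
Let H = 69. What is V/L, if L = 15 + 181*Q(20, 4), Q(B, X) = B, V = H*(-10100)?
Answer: -139380/727 ≈ -191.72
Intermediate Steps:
V = -696900 (V = 69*(-10100) = -696900)
L = 3635 (L = 15 + 181*20 = 15 + 3620 = 3635)
V/L = -696900/3635 = -696900*1/3635 = -139380/727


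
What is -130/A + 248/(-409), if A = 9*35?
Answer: -26258/25767 ≈ -1.0191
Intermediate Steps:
A = 315
-130/A + 248/(-409) = -130/315 + 248/(-409) = -130*1/315 + 248*(-1/409) = -26/63 - 248/409 = -26258/25767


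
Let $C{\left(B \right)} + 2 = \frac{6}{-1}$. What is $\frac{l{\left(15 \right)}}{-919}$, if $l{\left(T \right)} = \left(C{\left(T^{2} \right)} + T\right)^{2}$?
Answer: $- \frac{49}{919} \approx -0.053319$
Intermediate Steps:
$C{\left(B \right)} = -8$ ($C{\left(B \right)} = -2 + \frac{6}{-1} = -2 + 6 \left(-1\right) = -2 - 6 = -8$)
$l{\left(T \right)} = \left(-8 + T\right)^{2}$
$\frac{l{\left(15 \right)}}{-919} = \frac{\left(-8 + 15\right)^{2}}{-919} = 7^{2} \left(- \frac{1}{919}\right) = 49 \left(- \frac{1}{919}\right) = - \frac{49}{919}$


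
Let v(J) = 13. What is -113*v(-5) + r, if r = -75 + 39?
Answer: -1505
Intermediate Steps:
r = -36
-113*v(-5) + r = -113*13 - 36 = -1469 - 36 = -1505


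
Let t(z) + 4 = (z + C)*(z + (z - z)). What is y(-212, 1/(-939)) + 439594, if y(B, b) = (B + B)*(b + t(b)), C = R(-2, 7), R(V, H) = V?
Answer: 389094261530/881721 ≈ 4.4129e+5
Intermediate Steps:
C = -2
t(z) = -4 + z*(-2 + z) (t(z) = -4 + (z - 2)*(z + (z - z)) = -4 + (-2 + z)*(z + 0) = -4 + (-2 + z)*z = -4 + z*(-2 + z))
y(B, b) = 2*B*(-4 + b² - b) (y(B, b) = (B + B)*(b + (-4 + b² - 2*b)) = (2*B)*(-4 + b² - b) = 2*B*(-4 + b² - b))
y(-212, 1/(-939)) + 439594 = 2*(-212)*(-4 + (1/(-939))² - 1/(-939)) + 439594 = 2*(-212)*(-4 + (-1/939)² - 1*(-1/939)) + 439594 = 2*(-212)*(-4 + 1/881721 + 1/939) + 439594 = 2*(-212)*(-3525944/881721) + 439594 = 1495000256/881721 + 439594 = 389094261530/881721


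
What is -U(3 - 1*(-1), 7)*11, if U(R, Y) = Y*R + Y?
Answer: -385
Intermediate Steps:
U(R, Y) = Y + R*Y (U(R, Y) = R*Y + Y = Y + R*Y)
-U(3 - 1*(-1), 7)*11 = -7*(1 + (3 - 1*(-1)))*11 = -7*(1 + (3 + 1))*11 = -7*(1 + 4)*11 = -7*5*11 = -1*35*11 = -35*11 = -385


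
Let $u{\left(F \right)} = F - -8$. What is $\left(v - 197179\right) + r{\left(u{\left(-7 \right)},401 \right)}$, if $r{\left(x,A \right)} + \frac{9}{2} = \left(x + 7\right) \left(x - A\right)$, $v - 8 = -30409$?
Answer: $- \frac{461569}{2} \approx -2.3078 \cdot 10^{5}$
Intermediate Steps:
$v = -30401$ ($v = 8 - 30409 = -30401$)
$u{\left(F \right)} = 8 + F$ ($u{\left(F \right)} = F + 8 = 8 + F$)
$r{\left(x,A \right)} = - \frac{9}{2} + \left(7 + x\right) \left(x - A\right)$ ($r{\left(x,A \right)} = - \frac{9}{2} + \left(x + 7\right) \left(x - A\right) = - \frac{9}{2} + \left(7 + x\right) \left(x - A\right)$)
$\left(v - 197179\right) + r{\left(u{\left(-7 \right)},401 \right)} = \left(-30401 - 197179\right) - \left(\frac{5623}{2} - \left(8 - 7\right)^{2} + 394 \left(8 - 7\right)\right) = -227580 - \left(\frac{5609}{2} - 1 + 401\right) = -227580 - \frac{6409}{2} = - \frac{461569}{2}$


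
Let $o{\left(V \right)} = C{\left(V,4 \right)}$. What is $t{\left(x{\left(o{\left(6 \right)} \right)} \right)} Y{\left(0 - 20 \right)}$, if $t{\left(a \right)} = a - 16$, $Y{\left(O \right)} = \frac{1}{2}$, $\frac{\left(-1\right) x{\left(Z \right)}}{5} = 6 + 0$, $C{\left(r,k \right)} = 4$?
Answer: $-23$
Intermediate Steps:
$o{\left(V \right)} = 4$
$x{\left(Z \right)} = -30$ ($x{\left(Z \right)} = - 5 \left(6 + 0\right) = \left(-5\right) 6 = -30$)
$Y{\left(O \right)} = \frac{1}{2}$
$t{\left(a \right)} = -16 + a$
$t{\left(x{\left(o{\left(6 \right)} \right)} \right)} Y{\left(0 - 20 \right)} = \left(-16 - 30\right) \frac{1}{2} = \left(-46\right) \frac{1}{2} = -23$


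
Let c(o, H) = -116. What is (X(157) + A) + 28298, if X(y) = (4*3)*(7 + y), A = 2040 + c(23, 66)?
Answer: 32190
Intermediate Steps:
A = 1924 (A = 2040 - 116 = 1924)
X(y) = 84 + 12*y (X(y) = 12*(7 + y) = 84 + 12*y)
(X(157) + A) + 28298 = ((84 + 12*157) + 1924) + 28298 = ((84 + 1884) + 1924) + 28298 = (1968 + 1924) + 28298 = 3892 + 28298 = 32190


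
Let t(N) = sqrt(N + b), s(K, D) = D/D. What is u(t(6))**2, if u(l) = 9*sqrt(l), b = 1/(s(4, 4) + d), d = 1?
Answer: 81*sqrt(26)/2 ≈ 206.51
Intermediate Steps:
s(K, D) = 1
b = 1/2 (b = 1/(1 + 1) = 1/2 ≈ 0.50000)
t(N) = sqrt(1/2 + N) (t(N) = sqrt(N + 1/2) = sqrt(1/2 + N))
u(t(6))**2 = (9*sqrt(sqrt(2 + 4*6)/2))**2 = (9*sqrt(sqrt(2 + 24)/2))**2 = (9*sqrt(sqrt(26)/2))**2 = (9*(2**(3/4)*13**(1/4)/2))**2 = (9*2**(3/4)*13**(1/4)/2)**2 = 81*sqrt(26)/2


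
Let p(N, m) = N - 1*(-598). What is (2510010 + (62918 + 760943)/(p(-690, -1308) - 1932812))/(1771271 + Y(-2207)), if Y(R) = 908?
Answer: 4851607545179/3425451877816 ≈ 1.4163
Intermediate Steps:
p(N, m) = 598 + N (p(N, m) = N + 598 = 598 + N)
(2510010 + (62918 + 760943)/(p(-690, -1308) - 1932812))/(1771271 + Y(-2207)) = (2510010 + (62918 + 760943)/((598 - 690) - 1932812))/(1771271 + 908) = (2510010 + 823861/(-92 - 1932812))/1772179 = (2510010 + 823861/(-1932904))*(1/1772179) = (2510010 + 823861*(-1/1932904))*(1/1772179) = (2510010 - 823861/1932904)*(1/1772179) = (4851607545179/1932904)*(1/1772179) = 4851607545179/3425451877816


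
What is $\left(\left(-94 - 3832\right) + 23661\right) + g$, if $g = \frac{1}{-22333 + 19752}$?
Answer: $\frac{50936034}{2581} \approx 19735.0$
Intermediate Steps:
$g = - \frac{1}{2581}$ ($g = \frac{1}{-2581} = - \frac{1}{2581} \approx -0.00038745$)
$\left(\left(-94 - 3832\right) + 23661\right) + g = \left(\left(-94 - 3832\right) + 23661\right) - \frac{1}{2581} = \left(-3926 + 23661\right) - \frac{1}{2581} = 19735 - \frac{1}{2581} = \frac{50936034}{2581}$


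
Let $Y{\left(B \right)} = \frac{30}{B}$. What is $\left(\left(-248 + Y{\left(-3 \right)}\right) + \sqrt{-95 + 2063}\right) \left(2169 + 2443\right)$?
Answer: $-1189896 + 18448 \sqrt{123} \approx -9.853 \cdot 10^{5}$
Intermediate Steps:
$\left(\left(-248 + Y{\left(-3 \right)}\right) + \sqrt{-95 + 2063}\right) \left(2169 + 2443\right) = \left(\left(-248 + \frac{30}{-3}\right) + \sqrt{-95 + 2063}\right) \left(2169 + 2443\right) = \left(\left(-248 + 30 \left(- \frac{1}{3}\right)\right) + \sqrt{1968}\right) 4612 = \left(\left(-248 - 10\right) + 4 \sqrt{123}\right) 4612 = \left(-258 + 4 \sqrt{123}\right) 4612 = -1189896 + 18448 \sqrt{123}$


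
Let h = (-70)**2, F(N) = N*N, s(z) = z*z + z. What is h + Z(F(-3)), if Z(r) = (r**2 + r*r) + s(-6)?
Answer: 5092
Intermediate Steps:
s(z) = z + z**2 (s(z) = z**2 + z = z + z**2)
F(N) = N**2
h = 4900
Z(r) = 30 + 2*r**2 (Z(r) = (r**2 + r*r) - 6*(1 - 6) = (r**2 + r**2) - 6*(-5) = 2*r**2 + 30 = 30 + 2*r**2)
h + Z(F(-3)) = 4900 + (30 + 2*((-3)**2)**2) = 4900 + (30 + 2*9**2) = 4900 + (30 + 2*81) = 4900 + (30 + 162) = 4900 + 192 = 5092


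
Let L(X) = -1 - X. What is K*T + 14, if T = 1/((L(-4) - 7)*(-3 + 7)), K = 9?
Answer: 215/16 ≈ 13.438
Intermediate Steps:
T = -1/16 (T = 1/(((-1 - 1*(-4)) - 7)*(-3 + 7)) = 1/(((-1 + 4) - 7)*4) = 1/((3 - 7)*4) = 1/(-4*4) = 1/(-16) = -1/16 ≈ -0.062500)
K*T + 14 = 9*(-1/16) + 14 = -9/16 + 14 = 215/16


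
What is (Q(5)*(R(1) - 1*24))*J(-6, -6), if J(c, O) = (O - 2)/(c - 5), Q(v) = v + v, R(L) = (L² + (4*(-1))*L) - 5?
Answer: -2560/11 ≈ -232.73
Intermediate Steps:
R(L) = -5 + L² - 4*L (R(L) = (L² - 4*L) - 5 = -5 + L² - 4*L)
Q(v) = 2*v
J(c, O) = (-2 + O)/(-5 + c)
(Q(5)*(R(1) - 1*24))*J(-6, -6) = ((2*5)*((-5 + 1² - 4*1) - 1*24))*((-2 - 6)/(-5 - 6)) = (10*((-5 + 1 - 4) - 24))*(-8/(-11)) = (10*(-8 - 24))*(-1/11*(-8)) = (10*(-32))*(8/11) = -320*8/11 = -2560/11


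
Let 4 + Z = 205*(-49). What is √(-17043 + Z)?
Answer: 2*I*√6773 ≈ 164.6*I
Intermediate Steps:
Z = -10049 (Z = -4 + 205*(-49) = -4 - 10045 = -10049)
√(-17043 + Z) = √(-17043 - 10049) = √(-27092) = 2*I*√6773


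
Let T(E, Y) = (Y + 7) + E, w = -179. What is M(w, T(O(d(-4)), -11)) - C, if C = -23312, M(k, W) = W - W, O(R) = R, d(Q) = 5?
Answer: 23312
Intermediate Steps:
T(E, Y) = 7 + E + Y (T(E, Y) = (7 + Y) + E = 7 + E + Y)
M(k, W) = 0
M(w, T(O(d(-4)), -11)) - C = 0 - 1*(-23312) = 0 + 23312 = 23312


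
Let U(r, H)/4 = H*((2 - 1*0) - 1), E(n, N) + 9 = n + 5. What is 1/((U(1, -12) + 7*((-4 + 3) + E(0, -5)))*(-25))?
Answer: 1/2075 ≈ 0.00048193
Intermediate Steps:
E(n, N) = -4 + n (E(n, N) = -9 + (n + 5) = -9 + (5 + n) = -4 + n)
U(r, H) = 4*H (U(r, H) = 4*(H*((2 - 1*0) - 1)) = 4*(H*((2 + 0) - 1)) = 4*(H*(2 - 1)) = 4*(H*1) = 4*H)
1/((U(1, -12) + 7*((-4 + 3) + E(0, -5)))*(-25)) = 1/((4*(-12) + 7*((-4 + 3) + (-4 + 0)))*(-25)) = 1/((-48 + 7*(-1 - 4))*(-25)) = 1/((-48 + 7*(-5))*(-25)) = 1/((-48 - 35)*(-25)) = 1/(-83*(-25)) = 1/2075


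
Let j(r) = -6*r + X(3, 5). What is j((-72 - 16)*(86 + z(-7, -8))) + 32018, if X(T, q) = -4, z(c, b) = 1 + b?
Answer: 73726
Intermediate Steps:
j(r) = -4 - 6*r (j(r) = -6*r - 4 = -4 - 6*r)
j((-72 - 16)*(86 + z(-7, -8))) + 32018 = (-4 - 6*(-72 - 16)*(86 + (1 - 8))) + 32018 = (-4 - (-528)*(86 - 7)) + 32018 = (-4 - (-528)*79) + 32018 = (-4 - 6*(-6952)) + 32018 = (-4 + 41712) + 32018 = 41708 + 32018 = 73726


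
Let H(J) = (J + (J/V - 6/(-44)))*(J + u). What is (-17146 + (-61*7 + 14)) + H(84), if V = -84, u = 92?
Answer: -2927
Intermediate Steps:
H(J) = (92 + J)*(3/22 + 83*J/84) (H(J) = (J + (J/(-84) - 6/(-44)))*(J + 92) = (J + (J*(-1/84) - 6*(-1/44)))*(92 + J) = (J + (-J/84 + 3/22))*(92 + J) = (J + (3/22 - J/84))*(92 + J) = (3/22 + 83*J/84)*(92 + J) = (92 + J)*(3/22 + 83*J/84))
(-17146 + (-61*7 + 14)) + H(84) = (-17146 + (-61*7 + 14)) + (138/11 + (83/84)*84**2 + (42061/462)*84) = (-17146 + (-427 + 14)) + (138/11 + (83/84)*7056 + 84122/11) = (-17146 - 413) + (138/11 + 6972 + 84122/11) = -17559 + 14632 = -2927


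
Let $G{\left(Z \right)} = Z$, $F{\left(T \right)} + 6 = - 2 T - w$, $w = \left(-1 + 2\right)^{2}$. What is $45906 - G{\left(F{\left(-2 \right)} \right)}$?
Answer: $45909$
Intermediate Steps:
$w = 1$ ($w = 1^{2} = 1$)
$F{\left(T \right)} = -7 - 2 T$ ($F{\left(T \right)} = -6 - \left(1 + 2 T\right) = -7 - 2 T$)
$45906 - G{\left(F{\left(-2 \right)} \right)} = 45906 - \left(-7 - -4\right) = 45906 - \left(-7 + 4\right) = 45906 - -3 = 45906 + 3 = 45909$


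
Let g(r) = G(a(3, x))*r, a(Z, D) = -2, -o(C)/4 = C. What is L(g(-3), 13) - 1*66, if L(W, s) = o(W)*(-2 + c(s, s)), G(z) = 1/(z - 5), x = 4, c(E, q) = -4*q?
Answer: 186/7 ≈ 26.571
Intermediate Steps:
o(C) = -4*C
G(z) = 1/(-5 + z)
g(r) = -r/7 (g(r) = r/(-5 - 2) = r/(-7) = -r/7)
L(W, s) = -4*W*(-2 - 4*s) (L(W, s) = (-4*W)*(-2 - 4*s) = -4*W*(-2 - 4*s))
L(g(-3), 13) - 1*66 = 8*(-1/7*(-3))*(1 + 2*13) - 1*66 = 8*(3/7)*(1 + 26) - 66 = 8*(3/7)*27 - 66 = 648/7 - 66 = 186/7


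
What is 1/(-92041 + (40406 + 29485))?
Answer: -1/22150 ≈ -4.5147e-5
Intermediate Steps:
1/(-92041 + (40406 + 29485)) = 1/(-92041 + 69891) = 1/(-22150) = -1/22150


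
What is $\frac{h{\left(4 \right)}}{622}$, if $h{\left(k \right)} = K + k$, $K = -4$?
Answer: $0$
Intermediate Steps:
$h{\left(k \right)} = -4 + k$
$\frac{h{\left(4 \right)}}{622} = \frac{-4 + 4}{622} = 0 \cdot \frac{1}{622} = 0$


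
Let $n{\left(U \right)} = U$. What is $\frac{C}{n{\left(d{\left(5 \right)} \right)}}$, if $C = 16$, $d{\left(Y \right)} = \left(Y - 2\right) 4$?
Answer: $\frac{4}{3} \approx 1.3333$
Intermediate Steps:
$d{\left(Y \right)} = -8 + 4 Y$ ($d{\left(Y \right)} = \left(-2 + Y\right) 4 = -8 + 4 Y$)
$\frac{C}{n{\left(d{\left(5 \right)} \right)}} = \frac{16}{-8 + 4 \cdot 5} = \frac{16}{-8 + 20} = \frac{16}{12} = 16 \cdot \frac{1}{12} = \frac{4}{3}$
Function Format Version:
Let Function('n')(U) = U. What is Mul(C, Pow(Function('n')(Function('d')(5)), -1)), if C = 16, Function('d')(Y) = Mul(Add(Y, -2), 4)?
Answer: Rational(4, 3) ≈ 1.3333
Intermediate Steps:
Function('d')(Y) = Add(-8, Mul(4, Y)) (Function('d')(Y) = Mul(Add(-2, Y), 4) = Add(-8, Mul(4, Y)))
Mul(C, Pow(Function('n')(Function('d')(5)), -1)) = Mul(16, Pow(Add(-8, Mul(4, 5)), -1)) = Mul(16, Pow(Add(-8, 20), -1)) = Mul(16, Pow(12, -1)) = Mul(16, Rational(1, 12)) = Rational(4, 3)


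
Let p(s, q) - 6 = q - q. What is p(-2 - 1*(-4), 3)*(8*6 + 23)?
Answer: 426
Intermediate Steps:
p(s, q) = 6 (p(s, q) = 6 + (q - q) = 6 + 0 = 6)
p(-2 - 1*(-4), 3)*(8*6 + 23) = 6*(8*6 + 23) = 6*(48 + 23) = 6*71 = 426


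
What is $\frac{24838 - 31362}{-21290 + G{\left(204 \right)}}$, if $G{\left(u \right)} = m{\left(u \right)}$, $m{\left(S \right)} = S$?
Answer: $\frac{3262}{10543} \approx 0.3094$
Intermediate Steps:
$G{\left(u \right)} = u$
$\frac{24838 - 31362}{-21290 + G{\left(204 \right)}} = \frac{24838 - 31362}{-21290 + 204} = \frac{24838 - 31362}{-21086} = \left(-6524\right) \left(- \frac{1}{21086}\right) = \frac{3262}{10543}$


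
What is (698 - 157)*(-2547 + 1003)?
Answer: -835304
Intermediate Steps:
(698 - 157)*(-2547 + 1003) = 541*(-1544) = -835304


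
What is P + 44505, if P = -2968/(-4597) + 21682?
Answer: 304264607/4597 ≈ 66188.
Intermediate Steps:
P = 99675122/4597 (P = -2968*(-1/4597) + 21682 = 2968/4597 + 21682 = 99675122/4597 ≈ 21683.)
P + 44505 = 99675122/4597 + 44505 = 304264607/4597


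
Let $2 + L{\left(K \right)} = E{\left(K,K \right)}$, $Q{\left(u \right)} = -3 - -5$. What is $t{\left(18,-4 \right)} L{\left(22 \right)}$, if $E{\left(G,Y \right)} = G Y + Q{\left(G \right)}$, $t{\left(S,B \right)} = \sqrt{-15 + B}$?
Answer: $484 i \sqrt{19} \approx 2109.7 i$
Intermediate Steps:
$Q{\left(u \right)} = 2$ ($Q{\left(u \right)} = -3 + 5 = 2$)
$E{\left(G,Y \right)} = 2 + G Y$ ($E{\left(G,Y \right)} = G Y + 2 = 2 + G Y$)
$L{\left(K \right)} = K^{2}$ ($L{\left(K \right)} = -2 + \left(2 + K K\right) = -2 + \left(2 + K^{2}\right) = K^{2}$)
$t{\left(18,-4 \right)} L{\left(22 \right)} = \sqrt{-15 - 4} \cdot 22^{2} = \sqrt{-19} \cdot 484 = i \sqrt{19} \cdot 484 = 484 i \sqrt{19}$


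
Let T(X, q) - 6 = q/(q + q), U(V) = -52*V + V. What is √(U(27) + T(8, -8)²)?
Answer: I*√5339/2 ≈ 36.534*I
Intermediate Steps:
U(V) = -51*V
T(X, q) = 13/2 (T(X, q) = 6 + q/(q + q) = 6 + q/((2*q)) = 6 + q*(1/(2*q)) = 6 + ½ = 13/2)
√(U(27) + T(8, -8)²) = √(-51*27 + (13/2)²) = √(-1377 + 169/4) = √(-5339/4) = I*√5339/2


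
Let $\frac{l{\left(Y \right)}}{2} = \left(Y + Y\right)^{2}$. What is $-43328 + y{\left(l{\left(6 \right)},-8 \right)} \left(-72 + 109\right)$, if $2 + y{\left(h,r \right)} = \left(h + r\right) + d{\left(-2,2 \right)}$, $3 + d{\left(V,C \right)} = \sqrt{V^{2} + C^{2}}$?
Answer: $-33153 + 74 \sqrt{2} \approx -33048.0$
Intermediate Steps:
$d{\left(V,C \right)} = -3 + \sqrt{C^{2} + V^{2}}$ ($d{\left(V,C \right)} = -3 + \sqrt{V^{2} + C^{2}} = -3 + \sqrt{C^{2} + V^{2}}$)
$l{\left(Y \right)} = 8 Y^{2}$ ($l{\left(Y \right)} = 2 \left(Y + Y\right)^{2} = 2 \left(2 Y\right)^{2} = 2 \cdot 4 Y^{2} = 8 Y^{2}$)
$y{\left(h,r \right)} = -5 + h + r + 2 \sqrt{2}$ ($y{\left(h,r \right)} = -2 - \left(3 - h - r - \sqrt{2^{2} + \left(-2\right)^{2}}\right) = -2 - \left(3 - h - r - \sqrt{4 + 4}\right) = -2 - \left(3 - h - r - 2 \sqrt{2}\right) = -2 + \left(-3 + h + r + 2 \sqrt{2}\right) = -5 + h + r + 2 \sqrt{2}$)
$-43328 + y{\left(l{\left(6 \right)},-8 \right)} \left(-72 + 109\right) = -43328 + \left(-5 + 8 \cdot 6^{2} - 8 + 2 \sqrt{2}\right) \left(-72 + 109\right) = -43328 + \left(-5 + 8 \cdot 36 - 8 + 2 \sqrt{2}\right) 37 = -43328 + \left(-5 + 288 - 8 + 2 \sqrt{2}\right) 37 = -43328 + \left(275 + 2 \sqrt{2}\right) 37 = -43328 + \left(10175 + 74 \sqrt{2}\right) = -33153 + 74 \sqrt{2}$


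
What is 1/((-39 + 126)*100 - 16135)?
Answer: -1/7435 ≈ -0.00013450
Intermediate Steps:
1/((-39 + 126)*100 - 16135) = 1/(87*100 - 16135) = 1/(8700 - 16135) = 1/(-7435) = -1/7435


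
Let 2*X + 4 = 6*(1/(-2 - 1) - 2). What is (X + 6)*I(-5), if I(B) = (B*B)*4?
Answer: -300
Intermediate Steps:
I(B) = 4*B² (I(B) = B²*4 = 4*B²)
X = -9 (X = -2 + (6*(1/(-2 - 1) - 2))/2 = -2 + (6*(1/(-3) - 2))/2 = -2 + (6*(-⅓ - 2))/2 = -2 + (6*(-7/3))/2 = -2 + (½)*(-14) = -2 - 7 = -9)
(X + 6)*I(-5) = (-9 + 6)*(4*(-5)²) = -12*25 = -3*100 = -300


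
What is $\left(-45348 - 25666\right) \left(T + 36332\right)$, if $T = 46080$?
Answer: $-5852405768$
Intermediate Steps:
$\left(-45348 - 25666\right) \left(T + 36332\right) = \left(-45348 - 25666\right) \left(46080 + 36332\right) = \left(-71014\right) 82412 = -5852405768$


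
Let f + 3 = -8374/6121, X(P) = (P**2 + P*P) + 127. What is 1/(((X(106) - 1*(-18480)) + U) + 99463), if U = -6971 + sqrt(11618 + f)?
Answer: 817588091/109205987815920 - sqrt(435123777961)/109205987815920 ≈ 7.4806e-6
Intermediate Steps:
X(P) = 127 + 2*P**2 (X(P) = (P**2 + P**2) + 127 = 2*P**2 + 127 = 127 + 2*P**2)
f = -26737/6121 (f = -3 - 8374/6121 = -26737/6121 ≈ -4.3681)
U = -6971 + sqrt(435123777961)/6121 (U = -6971 + sqrt(11618 - 26737/6121) = -6971 + sqrt(71087041/6121) = -6971 + sqrt(435123777961)/6121 ≈ -6863.2)
1/(((X(106) - 1*(-18480)) + U) + 99463) = 1/((((127 + 2*106**2) - 1*(-18480)) + (-6971 + sqrt(435123777961)/6121)) + 99463) = 1/((((127 + 2*11236) + 18480) + (-6971 + sqrt(435123777961)/6121)) + 99463) = 1/((((127 + 22472) + 18480) + (-6971 + sqrt(435123777961)/6121)) + 99463) = 1/(((22599 + 18480) + (-6971 + sqrt(435123777961)/6121)) + 99463) = 1/((41079 + (-6971 + sqrt(435123777961)/6121)) + 99463) = 1/((34108 + sqrt(435123777961)/6121) + 99463) = 1/(133571 + sqrt(435123777961)/6121)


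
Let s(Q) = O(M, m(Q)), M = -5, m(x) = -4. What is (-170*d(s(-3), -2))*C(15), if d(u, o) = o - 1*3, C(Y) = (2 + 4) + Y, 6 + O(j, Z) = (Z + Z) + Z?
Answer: 17850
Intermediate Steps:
O(j, Z) = -6 + 3*Z (O(j, Z) = -6 + ((Z + Z) + Z) = -6 + (2*Z + Z) = -6 + 3*Z)
s(Q) = -18 (s(Q) = -6 + 3*(-4) = -6 - 12 = -18)
C(Y) = 6 + Y
d(u, o) = -3 + o (d(u, o) = o - 3 = -3 + o)
(-170*d(s(-3), -2))*C(15) = (-170*(-3 - 2))*(6 + 15) = -170*(-5)*21 = 850*21 = 17850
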